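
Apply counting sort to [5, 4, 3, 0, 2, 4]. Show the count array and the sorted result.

Count array: [1, 0, 1, 1, 2, 1]
(count[i] = number of elements equal to i)
Cumulative count: [1, 1, 2, 3, 5, 6]
Sorted: [0, 2, 3, 4, 4, 5]


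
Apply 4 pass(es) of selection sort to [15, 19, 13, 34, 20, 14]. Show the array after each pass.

Pass 1: Select minimum 13 at index 2, swap -> [13, 19, 15, 34, 20, 14]
Pass 2: Select minimum 14 at index 5, swap -> [13, 14, 15, 34, 20, 19]
Pass 3: Select minimum 15 at index 2, swap -> [13, 14, 15, 34, 20, 19]
Pass 4: Select minimum 19 at index 5, swap -> [13, 14, 15, 19, 20, 34]


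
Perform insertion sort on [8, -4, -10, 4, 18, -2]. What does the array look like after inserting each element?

First element 8 is already 'sorted'
Insert -4: shifted 1 elements -> [-4, 8, -10, 4, 18, -2]
Insert -10: shifted 2 elements -> [-10, -4, 8, 4, 18, -2]
Insert 4: shifted 1 elements -> [-10, -4, 4, 8, 18, -2]
Insert 18: shifted 0 elements -> [-10, -4, 4, 8, 18, -2]
Insert -2: shifted 3 elements -> [-10, -4, -2, 4, 8, 18]


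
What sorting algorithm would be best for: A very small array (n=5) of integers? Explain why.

Best choice: Insertion sort
Reason: For tiny inputs the O(n^2) overhead is negligible and insertion sort has minimal constant factors


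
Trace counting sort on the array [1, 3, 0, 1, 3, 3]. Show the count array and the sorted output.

Count array: [1, 2, 0, 3]
(count[i] = number of elements equal to i)
Cumulative count: [1, 3, 3, 6]
Sorted: [0, 1, 1, 3, 3, 3]


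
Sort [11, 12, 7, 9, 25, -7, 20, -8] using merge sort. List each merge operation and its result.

Divide and conquer:
  Merge [11] + [12] -> [11, 12]
  Merge [7] + [9] -> [7, 9]
  Merge [11, 12] + [7, 9] -> [7, 9, 11, 12]
  Merge [25] + [-7] -> [-7, 25]
  Merge [20] + [-8] -> [-8, 20]
  Merge [-7, 25] + [-8, 20] -> [-8, -7, 20, 25]
  Merge [7, 9, 11, 12] + [-8, -7, 20, 25] -> [-8, -7, 7, 9, 11, 12, 20, 25]


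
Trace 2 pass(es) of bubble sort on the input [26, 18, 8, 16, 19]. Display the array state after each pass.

After pass 1: [18, 8, 16, 19, 26] (4 swaps)
After pass 2: [8, 16, 18, 19, 26] (2 swaps)
Total swaps: 6


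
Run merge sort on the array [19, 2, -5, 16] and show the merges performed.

Divide and conquer:
  Merge [19] + [2] -> [2, 19]
  Merge [-5] + [16] -> [-5, 16]
  Merge [2, 19] + [-5, 16] -> [-5, 2, 16, 19]


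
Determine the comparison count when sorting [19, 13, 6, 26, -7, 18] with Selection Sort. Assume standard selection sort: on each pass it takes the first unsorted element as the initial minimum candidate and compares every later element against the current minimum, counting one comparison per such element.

Pass 1: scan indices 1..5 for the minimum = 5 comparison(s); min is -7, place at index 0 -> [-7, 13, 6, 26, 19, 18]
Pass 2: scan indices 2..5 for the minimum = 4 comparison(s); min is 6, place at index 1 -> [-7, 6, 13, 26, 19, 18]
Pass 3: scan indices 3..5 for the minimum = 3 comparison(s); min is 13, place at index 2 -> [-7, 6, 13, 26, 19, 18]
Pass 4: scan indices 4..5 for the minimum = 2 comparison(s); min is 18, place at index 3 -> [-7, 6, 13, 18, 19, 26]
Pass 5: scan indices 5..5 for the minimum = 1 comparison(s); min is 19, place at index 4 -> [-7, 6, 13, 18, 19, 26]
Selection sort always scans the whole unsorted suffix, so the count is (n-1) + (n-2) + ... + 1 = n(n-1)/2 = 6*5/2 = 15 regardless of the input order.
Total comparisons: 5 + 4 + 3 + 2 + 1 = 15


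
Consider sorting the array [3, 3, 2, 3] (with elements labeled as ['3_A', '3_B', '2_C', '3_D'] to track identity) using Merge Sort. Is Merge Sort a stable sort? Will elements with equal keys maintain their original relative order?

Trace Merge Sort on the labeled array (the key is the number; the letter only tracks identity):
  Merge [3_A] + [3_B] -> [3_A, 3_B]
  Merge [2_C] + [3_D] -> [2_C, 3_D]
  Merge [3_A, 3_B] + [2_C, 3_D] -> [2_C, 3_A, 3_B, 3_D]
Final order: [2_C, 3_A, 3_B, 3_D]
Equal keys:
  value 3: originally 3_A, 3_B, 3_D; after sorting 3_A, 3_B, 3_D -> order preserved
All equal keys kept their original relative order. Merge Sort is stable: when the heads of the two halves are equal the merge takes from the left half first.
Answer: Stable


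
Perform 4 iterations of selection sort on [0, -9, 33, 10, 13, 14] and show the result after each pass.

Pass 1: Select minimum -9 at index 1, swap -> [-9, 0, 33, 10, 13, 14]
Pass 2: Select minimum 0 at index 1, swap -> [-9, 0, 33, 10, 13, 14]
Pass 3: Select minimum 10 at index 3, swap -> [-9, 0, 10, 33, 13, 14]
Pass 4: Select minimum 13 at index 4, swap -> [-9, 0, 10, 13, 33, 14]


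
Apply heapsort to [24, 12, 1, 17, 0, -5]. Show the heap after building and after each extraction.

Build heap: [24, 17, 1, 12, 0, -5]
Extract 24: [17, 12, 1, -5, 0, 24]
Extract 17: [12, 0, 1, -5, 17, 24]
Extract 12: [1, 0, -5, 12, 17, 24]
Extract 1: [0, -5, 1, 12, 17, 24]
Extract 0: [-5, 0, 1, 12, 17, 24]


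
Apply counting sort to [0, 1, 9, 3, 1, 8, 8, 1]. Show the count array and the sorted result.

Count array: [1, 3, 0, 1, 0, 0, 0, 0, 2, 1]
(count[i] = number of elements equal to i)
Cumulative count: [1, 4, 4, 5, 5, 5, 5, 5, 7, 8]
Sorted: [0, 1, 1, 1, 3, 8, 8, 9]


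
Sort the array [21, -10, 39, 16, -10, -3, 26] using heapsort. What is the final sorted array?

Build heap: [39, 16, 26, -10, -10, -3, 21]
Extract 39: [26, 16, 21, -10, -10, -3, 39]
Extract 26: [21, 16, -3, -10, -10, 26, 39]
Extract 21: [16, -10, -3, -10, 21, 26, 39]
Extract 16: [-3, -10, -10, 16, 21, 26, 39]
Extract -3: [-10, -10, -3, 16, 21, 26, 39]
Extract -10: [-10, -10, -3, 16, 21, 26, 39]


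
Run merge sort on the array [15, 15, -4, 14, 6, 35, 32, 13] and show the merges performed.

Divide and conquer:
  Merge [15] + [15] -> [15, 15]
  Merge [-4] + [14] -> [-4, 14]
  Merge [15, 15] + [-4, 14] -> [-4, 14, 15, 15]
  Merge [6] + [35] -> [6, 35]
  Merge [32] + [13] -> [13, 32]
  Merge [6, 35] + [13, 32] -> [6, 13, 32, 35]
  Merge [-4, 14, 15, 15] + [6, 13, 32, 35] -> [-4, 6, 13, 14, 15, 15, 32, 35]


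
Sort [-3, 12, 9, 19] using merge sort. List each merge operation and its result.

Divide and conquer:
  Merge [-3] + [12] -> [-3, 12]
  Merge [9] + [19] -> [9, 19]
  Merge [-3, 12] + [9, 19] -> [-3, 9, 12, 19]


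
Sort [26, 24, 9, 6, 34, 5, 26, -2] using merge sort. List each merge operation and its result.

Divide and conquer:
  Merge [26] + [24] -> [24, 26]
  Merge [9] + [6] -> [6, 9]
  Merge [24, 26] + [6, 9] -> [6, 9, 24, 26]
  Merge [34] + [5] -> [5, 34]
  Merge [26] + [-2] -> [-2, 26]
  Merge [5, 34] + [-2, 26] -> [-2, 5, 26, 34]
  Merge [6, 9, 24, 26] + [-2, 5, 26, 34] -> [-2, 5, 6, 9, 24, 26, 26, 34]


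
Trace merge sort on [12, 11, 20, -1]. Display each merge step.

Divide and conquer:
  Merge [12] + [11] -> [11, 12]
  Merge [20] + [-1] -> [-1, 20]
  Merge [11, 12] + [-1, 20] -> [-1, 11, 12, 20]


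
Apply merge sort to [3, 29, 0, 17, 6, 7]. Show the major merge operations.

Divide and conquer:
  Merge [29] + [0] -> [0, 29]
  Merge [3] + [0, 29] -> [0, 3, 29]
  Merge [6] + [7] -> [6, 7]
  Merge [17] + [6, 7] -> [6, 7, 17]
  Merge [0, 3, 29] + [6, 7, 17] -> [0, 3, 6, 7, 17, 29]


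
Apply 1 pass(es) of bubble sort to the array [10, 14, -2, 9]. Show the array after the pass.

After pass 1: [10, -2, 9, 14] (2 swaps)
Total swaps: 2


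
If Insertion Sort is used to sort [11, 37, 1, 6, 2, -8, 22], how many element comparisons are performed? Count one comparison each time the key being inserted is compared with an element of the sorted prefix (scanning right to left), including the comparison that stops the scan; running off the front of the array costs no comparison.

Insert 37: 11 <= 37 (stop) = 1 comparison(s) -> [11, 37, 1, 6, 2, -8, 22]
Insert 1: 37 > 1 (shift), 11 > 1 (shift), reached front = 2 comparison(s) -> [1, 11, 37, 6, 2, -8, 22]
Insert 6: 37 > 6 (shift), 11 > 6 (shift), 1 <= 6 (stop) = 3 comparison(s) -> [1, 6, 11, 37, 2, -8, 22]
Insert 2: 37 > 2 (shift), 11 > 2 (shift), 6 > 2 (shift), 1 <= 2 (stop) = 4 comparison(s) -> [1, 2, 6, 11, 37, -8, 22]
Insert -8: 37 > -8 (shift), 11 > -8 (shift), 6 > -8 (shift), 2 > -8 (shift), 1 > -8 (shift), reached front = 5 comparison(s) -> [-8, 1, 2, 6, 11, 37, 22]
Insert 22: 37 > 22 (shift), 11 <= 22 (stop) = 2 comparison(s) -> [-8, 1, 2, 6, 11, 22, 37]
Total comparisons: 1 + 2 + 3 + 4 + 5 + 2 = 17


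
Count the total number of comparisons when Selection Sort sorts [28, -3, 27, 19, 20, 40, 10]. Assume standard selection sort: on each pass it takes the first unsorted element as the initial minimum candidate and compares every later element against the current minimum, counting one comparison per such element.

Pass 1: scan indices 1..6 for the minimum = 6 comparison(s); min is -3, place at index 0 -> [-3, 28, 27, 19, 20, 40, 10]
Pass 2: scan indices 2..6 for the minimum = 5 comparison(s); min is 10, place at index 1 -> [-3, 10, 27, 19, 20, 40, 28]
Pass 3: scan indices 3..6 for the minimum = 4 comparison(s); min is 19, place at index 2 -> [-3, 10, 19, 27, 20, 40, 28]
Pass 4: scan indices 4..6 for the minimum = 3 comparison(s); min is 20, place at index 3 -> [-3, 10, 19, 20, 27, 40, 28]
Pass 5: scan indices 5..6 for the minimum = 2 comparison(s); min is 27, place at index 4 -> [-3, 10, 19, 20, 27, 40, 28]
Pass 6: scan indices 6..6 for the minimum = 1 comparison(s); min is 28, place at index 5 -> [-3, 10, 19, 20, 27, 28, 40]
Selection sort always scans the whole unsorted suffix, so the count is (n-1) + (n-2) + ... + 1 = n(n-1)/2 = 7*6/2 = 21 regardless of the input order.
Total comparisons: 6 + 5 + 4 + 3 + 2 + 1 = 21


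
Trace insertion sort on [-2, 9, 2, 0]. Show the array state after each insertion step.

First element -2 is already 'sorted'
Insert 9: shifted 0 elements -> [-2, 9, 2, 0]
Insert 2: shifted 1 elements -> [-2, 2, 9, 0]
Insert 0: shifted 2 elements -> [-2, 0, 2, 9]


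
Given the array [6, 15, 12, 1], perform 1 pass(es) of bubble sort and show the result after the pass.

After pass 1: [6, 12, 1, 15] (2 swaps)
Total swaps: 2


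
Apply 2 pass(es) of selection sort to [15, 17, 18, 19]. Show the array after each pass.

Pass 1: Select minimum 15 at index 0, swap -> [15, 17, 18, 19]
Pass 2: Select minimum 17 at index 1, swap -> [15, 17, 18, 19]


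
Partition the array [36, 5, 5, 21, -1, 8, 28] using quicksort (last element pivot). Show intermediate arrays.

Partition 1: pivot=28 at index 5 -> [5, 5, 21, -1, 8, 28, 36]
Partition 2: pivot=8 at index 3 -> [5, 5, -1, 8, 21, 28, 36]
Partition 3: pivot=-1 at index 0 -> [-1, 5, 5, 8, 21, 28, 36]
Partition 4: pivot=5 at index 2 -> [-1, 5, 5, 8, 21, 28, 36]


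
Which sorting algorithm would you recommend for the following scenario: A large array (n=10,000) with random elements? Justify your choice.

Best choice: Quicksort or Mergesort
Reason: Both have O(n log n) average case; quicksort has lower constant factors


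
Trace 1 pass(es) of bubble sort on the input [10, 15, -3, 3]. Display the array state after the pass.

After pass 1: [10, -3, 3, 15] (2 swaps)
Total swaps: 2


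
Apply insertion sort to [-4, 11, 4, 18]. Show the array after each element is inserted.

First element -4 is already 'sorted'
Insert 11: shifted 0 elements -> [-4, 11, 4, 18]
Insert 4: shifted 1 elements -> [-4, 4, 11, 18]
Insert 18: shifted 0 elements -> [-4, 4, 11, 18]


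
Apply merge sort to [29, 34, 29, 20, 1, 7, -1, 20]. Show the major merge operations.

Divide and conquer:
  Merge [29] + [34] -> [29, 34]
  Merge [29] + [20] -> [20, 29]
  Merge [29, 34] + [20, 29] -> [20, 29, 29, 34]
  Merge [1] + [7] -> [1, 7]
  Merge [-1] + [20] -> [-1, 20]
  Merge [1, 7] + [-1, 20] -> [-1, 1, 7, 20]
  Merge [20, 29, 29, 34] + [-1, 1, 7, 20] -> [-1, 1, 7, 20, 20, 29, 29, 34]


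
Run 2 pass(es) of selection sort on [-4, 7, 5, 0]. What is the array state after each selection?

Pass 1: Select minimum -4 at index 0, swap -> [-4, 7, 5, 0]
Pass 2: Select minimum 0 at index 3, swap -> [-4, 0, 5, 7]


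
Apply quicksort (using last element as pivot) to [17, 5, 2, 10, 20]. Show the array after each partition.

Partition 1: pivot=20 at index 4 -> [17, 5, 2, 10, 20]
Partition 2: pivot=10 at index 2 -> [5, 2, 10, 17, 20]
Partition 3: pivot=2 at index 0 -> [2, 5, 10, 17, 20]


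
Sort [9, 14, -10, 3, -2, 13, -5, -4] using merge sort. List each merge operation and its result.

Divide and conquer:
  Merge [9] + [14] -> [9, 14]
  Merge [-10] + [3] -> [-10, 3]
  Merge [9, 14] + [-10, 3] -> [-10, 3, 9, 14]
  Merge [-2] + [13] -> [-2, 13]
  Merge [-5] + [-4] -> [-5, -4]
  Merge [-2, 13] + [-5, -4] -> [-5, -4, -2, 13]
  Merge [-10, 3, 9, 14] + [-5, -4, -2, 13] -> [-10, -5, -4, -2, 3, 9, 13, 14]


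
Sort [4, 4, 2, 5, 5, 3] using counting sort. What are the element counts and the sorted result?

Count array: [0, 0, 1, 1, 2, 2]
(count[i] = number of elements equal to i)
Cumulative count: [0, 0, 1, 2, 4, 6]
Sorted: [2, 3, 4, 4, 5, 5]


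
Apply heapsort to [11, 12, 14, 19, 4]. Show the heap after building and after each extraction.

Build heap: [19, 12, 14, 11, 4]
Extract 19: [14, 12, 4, 11, 19]
Extract 14: [12, 11, 4, 14, 19]
Extract 12: [11, 4, 12, 14, 19]
Extract 11: [4, 11, 12, 14, 19]


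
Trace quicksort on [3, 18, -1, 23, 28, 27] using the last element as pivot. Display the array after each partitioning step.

Partition 1: pivot=27 at index 4 -> [3, 18, -1, 23, 27, 28]
Partition 2: pivot=23 at index 3 -> [3, 18, -1, 23, 27, 28]
Partition 3: pivot=-1 at index 0 -> [-1, 18, 3, 23, 27, 28]
Partition 4: pivot=3 at index 1 -> [-1, 3, 18, 23, 27, 28]


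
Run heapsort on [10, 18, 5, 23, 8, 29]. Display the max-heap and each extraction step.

Build heap: [29, 23, 10, 18, 8, 5]
Extract 29: [23, 18, 10, 5, 8, 29]
Extract 23: [18, 8, 10, 5, 23, 29]
Extract 18: [10, 8, 5, 18, 23, 29]
Extract 10: [8, 5, 10, 18, 23, 29]
Extract 8: [5, 8, 10, 18, 23, 29]


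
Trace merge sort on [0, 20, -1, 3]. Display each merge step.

Divide and conquer:
  Merge [0] + [20] -> [0, 20]
  Merge [-1] + [3] -> [-1, 3]
  Merge [0, 20] + [-1, 3] -> [-1, 0, 3, 20]


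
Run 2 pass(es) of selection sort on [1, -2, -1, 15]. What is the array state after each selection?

Pass 1: Select minimum -2 at index 1, swap -> [-2, 1, -1, 15]
Pass 2: Select minimum -1 at index 2, swap -> [-2, -1, 1, 15]


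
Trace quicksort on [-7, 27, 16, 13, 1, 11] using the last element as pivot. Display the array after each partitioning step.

Partition 1: pivot=11 at index 2 -> [-7, 1, 11, 13, 27, 16]
Partition 2: pivot=1 at index 1 -> [-7, 1, 11, 13, 27, 16]
Partition 3: pivot=16 at index 4 -> [-7, 1, 11, 13, 16, 27]


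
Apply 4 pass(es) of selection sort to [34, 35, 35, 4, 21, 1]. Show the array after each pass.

Pass 1: Select minimum 1 at index 5, swap -> [1, 35, 35, 4, 21, 34]
Pass 2: Select minimum 4 at index 3, swap -> [1, 4, 35, 35, 21, 34]
Pass 3: Select minimum 21 at index 4, swap -> [1, 4, 21, 35, 35, 34]
Pass 4: Select minimum 34 at index 5, swap -> [1, 4, 21, 34, 35, 35]


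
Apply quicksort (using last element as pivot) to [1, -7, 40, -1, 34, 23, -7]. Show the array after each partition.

Partition 1: pivot=-7 at index 1 -> [-7, -7, 40, -1, 34, 23, 1]
Partition 2: pivot=1 at index 3 -> [-7, -7, -1, 1, 34, 23, 40]
Partition 3: pivot=40 at index 6 -> [-7, -7, -1, 1, 34, 23, 40]
Partition 4: pivot=23 at index 4 -> [-7, -7, -1, 1, 23, 34, 40]


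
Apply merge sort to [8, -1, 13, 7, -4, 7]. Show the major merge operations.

Divide and conquer:
  Merge [-1] + [13] -> [-1, 13]
  Merge [8] + [-1, 13] -> [-1, 8, 13]
  Merge [-4] + [7] -> [-4, 7]
  Merge [7] + [-4, 7] -> [-4, 7, 7]
  Merge [-1, 8, 13] + [-4, 7, 7] -> [-4, -1, 7, 7, 8, 13]


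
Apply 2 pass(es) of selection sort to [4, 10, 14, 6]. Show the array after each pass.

Pass 1: Select minimum 4 at index 0, swap -> [4, 10, 14, 6]
Pass 2: Select minimum 6 at index 3, swap -> [4, 6, 14, 10]


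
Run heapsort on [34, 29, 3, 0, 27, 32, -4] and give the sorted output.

Build heap: [34, 29, 32, 0, 27, 3, -4]
Extract 34: [32, 29, 3, 0, 27, -4, 34]
Extract 32: [29, 27, 3, 0, -4, 32, 34]
Extract 29: [27, 0, 3, -4, 29, 32, 34]
Extract 27: [3, 0, -4, 27, 29, 32, 34]
Extract 3: [0, -4, 3, 27, 29, 32, 34]
Extract 0: [-4, 0, 3, 27, 29, 32, 34]


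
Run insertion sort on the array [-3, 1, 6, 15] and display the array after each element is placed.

First element -3 is already 'sorted'
Insert 1: shifted 0 elements -> [-3, 1, 6, 15]
Insert 6: shifted 0 elements -> [-3, 1, 6, 15]
Insert 15: shifted 0 elements -> [-3, 1, 6, 15]


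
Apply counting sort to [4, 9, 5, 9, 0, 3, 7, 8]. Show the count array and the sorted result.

Count array: [1, 0, 0, 1, 1, 1, 0, 1, 1, 2]
(count[i] = number of elements equal to i)
Cumulative count: [1, 1, 1, 2, 3, 4, 4, 5, 6, 8]
Sorted: [0, 3, 4, 5, 7, 8, 9, 9]


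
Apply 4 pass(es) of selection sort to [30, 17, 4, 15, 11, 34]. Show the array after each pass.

Pass 1: Select minimum 4 at index 2, swap -> [4, 17, 30, 15, 11, 34]
Pass 2: Select minimum 11 at index 4, swap -> [4, 11, 30, 15, 17, 34]
Pass 3: Select minimum 15 at index 3, swap -> [4, 11, 15, 30, 17, 34]
Pass 4: Select minimum 17 at index 4, swap -> [4, 11, 15, 17, 30, 34]


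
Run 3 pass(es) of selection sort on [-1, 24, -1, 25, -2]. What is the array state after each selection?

Pass 1: Select minimum -2 at index 4, swap -> [-2, 24, -1, 25, -1]
Pass 2: Select minimum -1 at index 2, swap -> [-2, -1, 24, 25, -1]
Pass 3: Select minimum -1 at index 4, swap -> [-2, -1, -1, 25, 24]


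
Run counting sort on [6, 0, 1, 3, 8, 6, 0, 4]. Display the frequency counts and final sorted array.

Count array: [2, 1, 0, 1, 1, 0, 2, 0, 1]
(count[i] = number of elements equal to i)
Cumulative count: [2, 3, 3, 4, 5, 5, 7, 7, 8]
Sorted: [0, 0, 1, 3, 4, 6, 6, 8]


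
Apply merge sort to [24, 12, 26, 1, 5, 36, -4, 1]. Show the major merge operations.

Divide and conquer:
  Merge [24] + [12] -> [12, 24]
  Merge [26] + [1] -> [1, 26]
  Merge [12, 24] + [1, 26] -> [1, 12, 24, 26]
  Merge [5] + [36] -> [5, 36]
  Merge [-4] + [1] -> [-4, 1]
  Merge [5, 36] + [-4, 1] -> [-4, 1, 5, 36]
  Merge [1, 12, 24, 26] + [-4, 1, 5, 36] -> [-4, 1, 1, 5, 12, 24, 26, 36]


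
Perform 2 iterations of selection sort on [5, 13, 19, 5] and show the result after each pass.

Pass 1: Select minimum 5 at index 0, swap -> [5, 13, 19, 5]
Pass 2: Select minimum 5 at index 3, swap -> [5, 5, 19, 13]


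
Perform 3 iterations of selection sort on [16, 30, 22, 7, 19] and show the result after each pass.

Pass 1: Select minimum 7 at index 3, swap -> [7, 30, 22, 16, 19]
Pass 2: Select minimum 16 at index 3, swap -> [7, 16, 22, 30, 19]
Pass 3: Select minimum 19 at index 4, swap -> [7, 16, 19, 30, 22]


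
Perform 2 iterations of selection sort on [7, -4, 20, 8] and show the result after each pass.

Pass 1: Select minimum -4 at index 1, swap -> [-4, 7, 20, 8]
Pass 2: Select minimum 7 at index 1, swap -> [-4, 7, 20, 8]


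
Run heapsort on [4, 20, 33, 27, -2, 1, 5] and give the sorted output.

Build heap: [33, 27, 5, 20, -2, 1, 4]
Extract 33: [27, 20, 5, 4, -2, 1, 33]
Extract 27: [20, 4, 5, 1, -2, 27, 33]
Extract 20: [5, 4, -2, 1, 20, 27, 33]
Extract 5: [4, 1, -2, 5, 20, 27, 33]
Extract 4: [1, -2, 4, 5, 20, 27, 33]
Extract 1: [-2, 1, 4, 5, 20, 27, 33]


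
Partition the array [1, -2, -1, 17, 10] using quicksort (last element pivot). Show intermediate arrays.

Partition 1: pivot=10 at index 3 -> [1, -2, -1, 10, 17]
Partition 2: pivot=-1 at index 1 -> [-2, -1, 1, 10, 17]


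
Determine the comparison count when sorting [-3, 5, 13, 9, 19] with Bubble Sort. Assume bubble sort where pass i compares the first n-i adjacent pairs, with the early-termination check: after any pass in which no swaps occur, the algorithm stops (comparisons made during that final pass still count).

Pass 1: compare adjacent pairs (0,1)..(3,4) = 4 comparison(s), 1 swap(s) -> [-3, 5, 9, 13, 19]
Pass 2: compare adjacent pairs (0,1)..(2,3) = 3 comparison(s), 0 swap(s) -> [-3, 5, 9, 13, 19]
No swaps in this pass, so bubble sort stops here.
Total comparisons: 4 + 3 = 7


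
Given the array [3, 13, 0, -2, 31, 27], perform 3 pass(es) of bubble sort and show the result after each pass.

After pass 1: [3, 0, -2, 13, 27, 31] (3 swaps)
After pass 2: [0, -2, 3, 13, 27, 31] (2 swaps)
After pass 3: [-2, 0, 3, 13, 27, 31] (1 swaps)
Total swaps: 6


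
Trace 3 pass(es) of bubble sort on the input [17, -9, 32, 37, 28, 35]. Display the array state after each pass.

After pass 1: [-9, 17, 32, 28, 35, 37] (3 swaps)
After pass 2: [-9, 17, 28, 32, 35, 37] (1 swaps)
After pass 3: [-9, 17, 28, 32, 35, 37] (0 swaps)
Total swaps: 4


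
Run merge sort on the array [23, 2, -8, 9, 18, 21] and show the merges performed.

Divide and conquer:
  Merge [2] + [-8] -> [-8, 2]
  Merge [23] + [-8, 2] -> [-8, 2, 23]
  Merge [18] + [21] -> [18, 21]
  Merge [9] + [18, 21] -> [9, 18, 21]
  Merge [-8, 2, 23] + [9, 18, 21] -> [-8, 2, 9, 18, 21, 23]


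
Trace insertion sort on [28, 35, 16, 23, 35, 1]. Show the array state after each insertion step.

First element 28 is already 'sorted'
Insert 35: shifted 0 elements -> [28, 35, 16, 23, 35, 1]
Insert 16: shifted 2 elements -> [16, 28, 35, 23, 35, 1]
Insert 23: shifted 2 elements -> [16, 23, 28, 35, 35, 1]
Insert 35: shifted 0 elements -> [16, 23, 28, 35, 35, 1]
Insert 1: shifted 5 elements -> [1, 16, 23, 28, 35, 35]


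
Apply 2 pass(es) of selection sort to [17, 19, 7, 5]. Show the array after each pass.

Pass 1: Select minimum 5 at index 3, swap -> [5, 19, 7, 17]
Pass 2: Select minimum 7 at index 2, swap -> [5, 7, 19, 17]


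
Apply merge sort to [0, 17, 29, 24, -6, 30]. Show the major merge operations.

Divide and conquer:
  Merge [17] + [29] -> [17, 29]
  Merge [0] + [17, 29] -> [0, 17, 29]
  Merge [-6] + [30] -> [-6, 30]
  Merge [24] + [-6, 30] -> [-6, 24, 30]
  Merge [0, 17, 29] + [-6, 24, 30] -> [-6, 0, 17, 24, 29, 30]


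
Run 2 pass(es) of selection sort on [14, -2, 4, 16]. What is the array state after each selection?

Pass 1: Select minimum -2 at index 1, swap -> [-2, 14, 4, 16]
Pass 2: Select minimum 4 at index 2, swap -> [-2, 4, 14, 16]


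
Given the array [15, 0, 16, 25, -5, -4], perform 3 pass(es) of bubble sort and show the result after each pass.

After pass 1: [0, 15, 16, -5, -4, 25] (3 swaps)
After pass 2: [0, 15, -5, -4, 16, 25] (2 swaps)
After pass 3: [0, -5, -4, 15, 16, 25] (2 swaps)
Total swaps: 7


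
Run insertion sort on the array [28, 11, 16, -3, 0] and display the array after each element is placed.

First element 28 is already 'sorted'
Insert 11: shifted 1 elements -> [11, 28, 16, -3, 0]
Insert 16: shifted 1 elements -> [11, 16, 28, -3, 0]
Insert -3: shifted 3 elements -> [-3, 11, 16, 28, 0]
Insert 0: shifted 3 elements -> [-3, 0, 11, 16, 28]


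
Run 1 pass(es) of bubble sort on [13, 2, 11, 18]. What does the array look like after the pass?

After pass 1: [2, 11, 13, 18] (2 swaps)
Total swaps: 2


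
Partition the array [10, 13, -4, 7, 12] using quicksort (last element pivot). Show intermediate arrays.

Partition 1: pivot=12 at index 3 -> [10, -4, 7, 12, 13]
Partition 2: pivot=7 at index 1 -> [-4, 7, 10, 12, 13]


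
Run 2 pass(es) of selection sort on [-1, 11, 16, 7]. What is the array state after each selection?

Pass 1: Select minimum -1 at index 0, swap -> [-1, 11, 16, 7]
Pass 2: Select minimum 7 at index 3, swap -> [-1, 7, 16, 11]


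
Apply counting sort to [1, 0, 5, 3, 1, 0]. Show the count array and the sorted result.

Count array: [2, 2, 0, 1, 0, 1]
(count[i] = number of elements equal to i)
Cumulative count: [2, 4, 4, 5, 5, 6]
Sorted: [0, 0, 1, 1, 3, 5]


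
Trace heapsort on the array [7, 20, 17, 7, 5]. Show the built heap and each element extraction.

Build heap: [20, 7, 17, 7, 5]
Extract 20: [17, 7, 5, 7, 20]
Extract 17: [7, 7, 5, 17, 20]
Extract 7: [7, 5, 7, 17, 20]
Extract 7: [5, 7, 7, 17, 20]


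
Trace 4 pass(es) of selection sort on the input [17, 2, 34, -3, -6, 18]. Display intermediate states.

Pass 1: Select minimum -6 at index 4, swap -> [-6, 2, 34, -3, 17, 18]
Pass 2: Select minimum -3 at index 3, swap -> [-6, -3, 34, 2, 17, 18]
Pass 3: Select minimum 2 at index 3, swap -> [-6, -3, 2, 34, 17, 18]
Pass 4: Select minimum 17 at index 4, swap -> [-6, -3, 2, 17, 34, 18]


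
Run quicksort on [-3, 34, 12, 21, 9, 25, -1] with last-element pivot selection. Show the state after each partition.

Partition 1: pivot=-1 at index 1 -> [-3, -1, 12, 21, 9, 25, 34]
Partition 2: pivot=34 at index 6 -> [-3, -1, 12, 21, 9, 25, 34]
Partition 3: pivot=25 at index 5 -> [-3, -1, 12, 21, 9, 25, 34]
Partition 4: pivot=9 at index 2 -> [-3, -1, 9, 21, 12, 25, 34]
Partition 5: pivot=12 at index 3 -> [-3, -1, 9, 12, 21, 25, 34]


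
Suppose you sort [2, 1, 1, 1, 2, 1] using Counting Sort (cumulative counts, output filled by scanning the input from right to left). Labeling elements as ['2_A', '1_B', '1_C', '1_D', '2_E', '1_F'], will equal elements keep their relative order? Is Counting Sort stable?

Trace Counting Sort on the labeled array (the key is the number; the letter only tracks identity):
  Counts for values 0..2: [0, 4, 2]
  Cumulative counts: [0, 4, 6]
  Scan right to left: place 1_F at output index 3
  Scan right to left: place 2_E at output index 5
  Scan right to left: place 1_D at output index 2
  Scan right to left: place 1_C at output index 1
  Scan right to left: place 1_B at output index 0
  Scan right to left: place 2_A at output index 4
  Output: [1_B, 1_C, 1_D, 1_F, 2_A, 2_E]
Equal keys:
  value 1: originally 1_B, 1_C, 1_D, 1_F; after sorting 1_B, 1_C, 1_D, 1_F -> order preserved
  value 2: originally 2_A, 2_E; after sorting 2_A, 2_E -> order preserved
All equal keys kept their original relative order. Counting Sort is stable: scanning the input right to left with decreasing cumulative counts places later duplicates at later output positions.
Answer: Stable


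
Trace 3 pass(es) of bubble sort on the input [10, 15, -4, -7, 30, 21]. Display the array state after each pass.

After pass 1: [10, -4, -7, 15, 21, 30] (3 swaps)
After pass 2: [-4, -7, 10, 15, 21, 30] (2 swaps)
After pass 3: [-7, -4, 10, 15, 21, 30] (1 swaps)
Total swaps: 6


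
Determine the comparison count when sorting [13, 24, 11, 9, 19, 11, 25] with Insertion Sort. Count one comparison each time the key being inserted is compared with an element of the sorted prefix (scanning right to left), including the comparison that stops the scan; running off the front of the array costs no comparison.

Insert 24: 13 <= 24 (stop) = 1 comparison(s) -> [13, 24, 11, 9, 19, 11, 25]
Insert 11: 24 > 11 (shift), 13 > 11 (shift), reached front = 2 comparison(s) -> [11, 13, 24, 9, 19, 11, 25]
Insert 9: 24 > 9 (shift), 13 > 9 (shift), 11 > 9 (shift), reached front = 3 comparison(s) -> [9, 11, 13, 24, 19, 11, 25]
Insert 19: 24 > 19 (shift), 13 <= 19 (stop) = 2 comparison(s) -> [9, 11, 13, 19, 24, 11, 25]
Insert 11: 24 > 11 (shift), 19 > 11 (shift), 13 > 11 (shift), 11 <= 11 (stop) = 4 comparison(s) -> [9, 11, 11, 13, 19, 24, 25]
Insert 25: 24 <= 25 (stop) = 1 comparison(s) -> [9, 11, 11, 13, 19, 24, 25]
Total comparisons: 1 + 2 + 3 + 2 + 4 + 1 = 13


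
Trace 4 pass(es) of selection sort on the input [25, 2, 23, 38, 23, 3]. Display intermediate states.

Pass 1: Select minimum 2 at index 1, swap -> [2, 25, 23, 38, 23, 3]
Pass 2: Select minimum 3 at index 5, swap -> [2, 3, 23, 38, 23, 25]
Pass 3: Select minimum 23 at index 2, swap -> [2, 3, 23, 38, 23, 25]
Pass 4: Select minimum 23 at index 4, swap -> [2, 3, 23, 23, 38, 25]


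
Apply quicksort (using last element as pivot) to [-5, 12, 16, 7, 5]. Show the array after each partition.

Partition 1: pivot=5 at index 1 -> [-5, 5, 16, 7, 12]
Partition 2: pivot=12 at index 3 -> [-5, 5, 7, 12, 16]


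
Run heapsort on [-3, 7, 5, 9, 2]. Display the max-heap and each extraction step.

Build heap: [9, 7, 5, -3, 2]
Extract 9: [7, 2, 5, -3, 9]
Extract 7: [5, 2, -3, 7, 9]
Extract 5: [2, -3, 5, 7, 9]
Extract 2: [-3, 2, 5, 7, 9]


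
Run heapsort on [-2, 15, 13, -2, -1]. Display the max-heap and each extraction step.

Build heap: [15, -1, 13, -2, -2]
Extract 15: [13, -1, -2, -2, 15]
Extract 13: [-1, -2, -2, 13, 15]
Extract -1: [-2, -2, -1, 13, 15]
Extract -2: [-2, -2, -1, 13, 15]


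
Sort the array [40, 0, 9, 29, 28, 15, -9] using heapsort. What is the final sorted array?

Build heap: [40, 29, 15, 0, 28, 9, -9]
Extract 40: [29, 28, 15, 0, -9, 9, 40]
Extract 29: [28, 9, 15, 0, -9, 29, 40]
Extract 28: [15, 9, -9, 0, 28, 29, 40]
Extract 15: [9, 0, -9, 15, 28, 29, 40]
Extract 9: [0, -9, 9, 15, 28, 29, 40]
Extract 0: [-9, 0, 9, 15, 28, 29, 40]


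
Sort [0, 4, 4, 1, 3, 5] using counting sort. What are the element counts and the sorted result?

Count array: [1, 1, 0, 1, 2, 1]
(count[i] = number of elements equal to i)
Cumulative count: [1, 2, 2, 3, 5, 6]
Sorted: [0, 1, 3, 4, 4, 5]


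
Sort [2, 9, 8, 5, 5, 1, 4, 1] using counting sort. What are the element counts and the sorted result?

Count array: [0, 2, 1, 0, 1, 2, 0, 0, 1, 1]
(count[i] = number of elements equal to i)
Cumulative count: [0, 2, 3, 3, 4, 6, 6, 6, 7, 8]
Sorted: [1, 1, 2, 4, 5, 5, 8, 9]


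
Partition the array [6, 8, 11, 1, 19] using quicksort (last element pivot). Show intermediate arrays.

Partition 1: pivot=19 at index 4 -> [6, 8, 11, 1, 19]
Partition 2: pivot=1 at index 0 -> [1, 8, 11, 6, 19]
Partition 3: pivot=6 at index 1 -> [1, 6, 11, 8, 19]
Partition 4: pivot=8 at index 2 -> [1, 6, 8, 11, 19]


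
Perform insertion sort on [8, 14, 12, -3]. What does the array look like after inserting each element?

First element 8 is already 'sorted'
Insert 14: shifted 0 elements -> [8, 14, 12, -3]
Insert 12: shifted 1 elements -> [8, 12, 14, -3]
Insert -3: shifted 3 elements -> [-3, 8, 12, 14]


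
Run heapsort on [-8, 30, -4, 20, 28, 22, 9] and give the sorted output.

Build heap: [30, 28, 22, 20, -8, -4, 9]
Extract 30: [28, 20, 22, 9, -8, -4, 30]
Extract 28: [22, 20, -4, 9, -8, 28, 30]
Extract 22: [20, 9, -4, -8, 22, 28, 30]
Extract 20: [9, -8, -4, 20, 22, 28, 30]
Extract 9: [-4, -8, 9, 20, 22, 28, 30]
Extract -4: [-8, -4, 9, 20, 22, 28, 30]


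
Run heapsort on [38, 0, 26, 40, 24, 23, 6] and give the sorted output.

Build heap: [40, 38, 26, 0, 24, 23, 6]
Extract 40: [38, 24, 26, 0, 6, 23, 40]
Extract 38: [26, 24, 23, 0, 6, 38, 40]
Extract 26: [24, 6, 23, 0, 26, 38, 40]
Extract 24: [23, 6, 0, 24, 26, 38, 40]
Extract 23: [6, 0, 23, 24, 26, 38, 40]
Extract 6: [0, 6, 23, 24, 26, 38, 40]


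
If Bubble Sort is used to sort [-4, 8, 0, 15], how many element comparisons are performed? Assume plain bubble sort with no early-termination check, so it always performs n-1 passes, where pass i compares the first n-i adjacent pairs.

Pass 1: compare adjacent pairs (0,1)..(2,3) = 3 comparison(s), 1 swap(s) -> [-4, 0, 8, 15]
Pass 2: compare adjacent pairs (0,1)..(1,2) = 2 comparison(s), 0 swap(s) -> [-4, 0, 8, 15]
Pass 3: compare adjacent pairs (0,1)..(0,1) = 1 comparison(s), 0 swap(s) -> [-4, 0, 8, 15]
Total comparisons: 3 + 2 + 1 = 6


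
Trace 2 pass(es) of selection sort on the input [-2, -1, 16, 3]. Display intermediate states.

Pass 1: Select minimum -2 at index 0, swap -> [-2, -1, 16, 3]
Pass 2: Select minimum -1 at index 1, swap -> [-2, -1, 16, 3]


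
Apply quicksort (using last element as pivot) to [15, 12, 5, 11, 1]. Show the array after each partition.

Partition 1: pivot=1 at index 0 -> [1, 12, 5, 11, 15]
Partition 2: pivot=15 at index 4 -> [1, 12, 5, 11, 15]
Partition 3: pivot=11 at index 2 -> [1, 5, 11, 12, 15]


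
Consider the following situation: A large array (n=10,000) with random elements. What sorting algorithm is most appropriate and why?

Best choice: Quicksort or Mergesort
Reason: Both have O(n log n) average case; quicksort has lower constant factors


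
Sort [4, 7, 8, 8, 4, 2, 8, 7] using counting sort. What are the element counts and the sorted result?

Count array: [0, 0, 1, 0, 2, 0, 0, 2, 3]
(count[i] = number of elements equal to i)
Cumulative count: [0, 0, 1, 1, 3, 3, 3, 5, 8]
Sorted: [2, 4, 4, 7, 7, 8, 8, 8]


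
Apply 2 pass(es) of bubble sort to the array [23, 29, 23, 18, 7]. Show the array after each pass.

After pass 1: [23, 23, 18, 7, 29] (3 swaps)
After pass 2: [23, 18, 7, 23, 29] (2 swaps)
Total swaps: 5


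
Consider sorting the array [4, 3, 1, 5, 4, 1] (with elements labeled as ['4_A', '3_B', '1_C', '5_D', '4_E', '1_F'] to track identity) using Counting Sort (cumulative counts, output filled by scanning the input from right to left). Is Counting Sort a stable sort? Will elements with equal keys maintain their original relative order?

Trace Counting Sort on the labeled array (the key is the number; the letter only tracks identity):
  Counts for values 0..5: [0, 2, 0, 1, 2, 1]
  Cumulative counts: [0, 2, 2, 3, 5, 6]
  Scan right to left: place 1_F at output index 1
  Scan right to left: place 4_E at output index 4
  Scan right to left: place 5_D at output index 5
  Scan right to left: place 1_C at output index 0
  Scan right to left: place 3_B at output index 2
  Scan right to left: place 4_A at output index 3
  Output: [1_C, 1_F, 3_B, 4_A, 4_E, 5_D]
Equal keys:
  value 1: originally 1_C, 1_F; after sorting 1_C, 1_F -> order preserved
  value 4: originally 4_A, 4_E; after sorting 4_A, 4_E -> order preserved
All equal keys kept their original relative order. Counting Sort is stable: scanning the input right to left with decreasing cumulative counts places later duplicates at later output positions.
Answer: Stable


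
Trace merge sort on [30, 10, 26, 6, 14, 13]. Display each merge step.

Divide and conquer:
  Merge [10] + [26] -> [10, 26]
  Merge [30] + [10, 26] -> [10, 26, 30]
  Merge [14] + [13] -> [13, 14]
  Merge [6] + [13, 14] -> [6, 13, 14]
  Merge [10, 26, 30] + [6, 13, 14] -> [6, 10, 13, 14, 26, 30]


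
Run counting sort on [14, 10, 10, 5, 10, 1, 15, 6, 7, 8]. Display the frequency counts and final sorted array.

Count array: [0, 1, 0, 0, 0, 1, 1, 1, 1, 0, 3, 0, 0, 0, 1, 1]
(count[i] = number of elements equal to i)
Cumulative count: [0, 1, 1, 1, 1, 2, 3, 4, 5, 5, 8, 8, 8, 8, 9, 10]
Sorted: [1, 5, 6, 7, 8, 10, 10, 10, 14, 15]


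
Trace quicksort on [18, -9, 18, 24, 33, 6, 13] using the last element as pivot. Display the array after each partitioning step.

Partition 1: pivot=13 at index 2 -> [-9, 6, 13, 24, 33, 18, 18]
Partition 2: pivot=6 at index 1 -> [-9, 6, 13, 24, 33, 18, 18]
Partition 3: pivot=18 at index 4 -> [-9, 6, 13, 18, 18, 24, 33]
Partition 4: pivot=33 at index 6 -> [-9, 6, 13, 18, 18, 24, 33]


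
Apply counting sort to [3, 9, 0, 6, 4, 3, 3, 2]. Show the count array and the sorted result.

Count array: [1, 0, 1, 3, 1, 0, 1, 0, 0, 1]
(count[i] = number of elements equal to i)
Cumulative count: [1, 1, 2, 5, 6, 6, 7, 7, 7, 8]
Sorted: [0, 2, 3, 3, 3, 4, 6, 9]


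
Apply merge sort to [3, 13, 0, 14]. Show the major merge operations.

Divide and conquer:
  Merge [3] + [13] -> [3, 13]
  Merge [0] + [14] -> [0, 14]
  Merge [3, 13] + [0, 14] -> [0, 3, 13, 14]


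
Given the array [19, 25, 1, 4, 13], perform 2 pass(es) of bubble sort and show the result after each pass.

After pass 1: [19, 1, 4, 13, 25] (3 swaps)
After pass 2: [1, 4, 13, 19, 25] (3 swaps)
Total swaps: 6


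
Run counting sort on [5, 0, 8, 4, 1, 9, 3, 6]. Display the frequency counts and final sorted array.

Count array: [1, 1, 0, 1, 1, 1, 1, 0, 1, 1]
(count[i] = number of elements equal to i)
Cumulative count: [1, 2, 2, 3, 4, 5, 6, 6, 7, 8]
Sorted: [0, 1, 3, 4, 5, 6, 8, 9]


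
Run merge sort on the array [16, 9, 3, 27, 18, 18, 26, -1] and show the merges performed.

Divide and conquer:
  Merge [16] + [9] -> [9, 16]
  Merge [3] + [27] -> [3, 27]
  Merge [9, 16] + [3, 27] -> [3, 9, 16, 27]
  Merge [18] + [18] -> [18, 18]
  Merge [26] + [-1] -> [-1, 26]
  Merge [18, 18] + [-1, 26] -> [-1, 18, 18, 26]
  Merge [3, 9, 16, 27] + [-1, 18, 18, 26] -> [-1, 3, 9, 16, 18, 18, 26, 27]


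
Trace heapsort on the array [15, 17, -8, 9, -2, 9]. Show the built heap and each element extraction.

Build heap: [17, 15, 9, 9, -2, -8]
Extract 17: [15, 9, 9, -8, -2, 17]
Extract 15: [9, -2, 9, -8, 15, 17]
Extract 9: [9, -2, -8, 9, 15, 17]
Extract 9: [-2, -8, 9, 9, 15, 17]
Extract -2: [-8, -2, 9, 9, 15, 17]


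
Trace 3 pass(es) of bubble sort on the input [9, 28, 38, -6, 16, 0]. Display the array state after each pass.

After pass 1: [9, 28, -6, 16, 0, 38] (3 swaps)
After pass 2: [9, -6, 16, 0, 28, 38] (3 swaps)
After pass 3: [-6, 9, 0, 16, 28, 38] (2 swaps)
Total swaps: 8


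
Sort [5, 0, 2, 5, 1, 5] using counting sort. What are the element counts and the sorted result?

Count array: [1, 1, 1, 0, 0, 3]
(count[i] = number of elements equal to i)
Cumulative count: [1, 2, 3, 3, 3, 6]
Sorted: [0, 1, 2, 5, 5, 5]


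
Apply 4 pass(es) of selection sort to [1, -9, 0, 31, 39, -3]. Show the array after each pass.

Pass 1: Select minimum -9 at index 1, swap -> [-9, 1, 0, 31, 39, -3]
Pass 2: Select minimum -3 at index 5, swap -> [-9, -3, 0, 31, 39, 1]
Pass 3: Select minimum 0 at index 2, swap -> [-9, -3, 0, 31, 39, 1]
Pass 4: Select minimum 1 at index 5, swap -> [-9, -3, 0, 1, 39, 31]


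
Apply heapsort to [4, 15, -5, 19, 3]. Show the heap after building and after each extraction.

Build heap: [19, 15, -5, 4, 3]
Extract 19: [15, 4, -5, 3, 19]
Extract 15: [4, 3, -5, 15, 19]
Extract 4: [3, -5, 4, 15, 19]
Extract 3: [-5, 3, 4, 15, 19]


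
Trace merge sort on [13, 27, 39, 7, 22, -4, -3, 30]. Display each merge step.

Divide and conquer:
  Merge [13] + [27] -> [13, 27]
  Merge [39] + [7] -> [7, 39]
  Merge [13, 27] + [7, 39] -> [7, 13, 27, 39]
  Merge [22] + [-4] -> [-4, 22]
  Merge [-3] + [30] -> [-3, 30]
  Merge [-4, 22] + [-3, 30] -> [-4, -3, 22, 30]
  Merge [7, 13, 27, 39] + [-4, -3, 22, 30] -> [-4, -3, 7, 13, 22, 27, 30, 39]


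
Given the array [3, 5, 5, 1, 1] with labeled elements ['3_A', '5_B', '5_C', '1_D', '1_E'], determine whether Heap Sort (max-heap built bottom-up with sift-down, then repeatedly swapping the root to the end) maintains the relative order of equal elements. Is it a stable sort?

Trace Heap Sort on the labeled array (the key is the number; the letter only tracks identity):
  Build max-heap: [5_B, 3_A, 5_C, 1_D, 1_E]
  Swap root 5_B to index 4, re-heapify first 4 -> [5_C, 3_A, 1_E, 1_D, 5_B]
  Swap root 5_C to index 3, re-heapify first 3 -> [3_A, 1_D, 1_E, 5_C, 5_B]
  Swap root 3_A to index 2, re-heapify first 2 -> [1_E, 1_D, 3_A, 5_C, 5_B]
  Swap root 1_E to index 1, re-heapify first 1 -> [1_D, 1_E, 3_A, 5_C, 5_B]
Final order: [1_D, 1_E, 3_A, 5_C, 5_B]
Equal keys:
  value 1: originally 1_D, 1_E; after sorting 1_D, 1_E -> order preserved
  value 5: originally 5_B, 5_C; after sorting 5_C, 5_B -> order changed
Equal keys were reordered, so Heap Sort is not stable: heap construction and root-to-end swaps move elements without regard to the original order of equal keys. (One such input is enough; an unstable sort may happen to preserve order on other inputs, but it gives no guarantee.)
Answer: Not stable


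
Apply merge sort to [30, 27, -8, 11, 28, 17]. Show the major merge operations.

Divide and conquer:
  Merge [27] + [-8] -> [-8, 27]
  Merge [30] + [-8, 27] -> [-8, 27, 30]
  Merge [28] + [17] -> [17, 28]
  Merge [11] + [17, 28] -> [11, 17, 28]
  Merge [-8, 27, 30] + [11, 17, 28] -> [-8, 11, 17, 27, 28, 30]


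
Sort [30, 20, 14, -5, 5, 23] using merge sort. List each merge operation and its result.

Divide and conquer:
  Merge [20] + [14] -> [14, 20]
  Merge [30] + [14, 20] -> [14, 20, 30]
  Merge [5] + [23] -> [5, 23]
  Merge [-5] + [5, 23] -> [-5, 5, 23]
  Merge [14, 20, 30] + [-5, 5, 23] -> [-5, 5, 14, 20, 23, 30]


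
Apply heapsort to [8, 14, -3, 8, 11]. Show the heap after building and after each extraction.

Build heap: [14, 11, -3, 8, 8]
Extract 14: [11, 8, -3, 8, 14]
Extract 11: [8, 8, -3, 11, 14]
Extract 8: [8, -3, 8, 11, 14]
Extract 8: [-3, 8, 8, 11, 14]
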